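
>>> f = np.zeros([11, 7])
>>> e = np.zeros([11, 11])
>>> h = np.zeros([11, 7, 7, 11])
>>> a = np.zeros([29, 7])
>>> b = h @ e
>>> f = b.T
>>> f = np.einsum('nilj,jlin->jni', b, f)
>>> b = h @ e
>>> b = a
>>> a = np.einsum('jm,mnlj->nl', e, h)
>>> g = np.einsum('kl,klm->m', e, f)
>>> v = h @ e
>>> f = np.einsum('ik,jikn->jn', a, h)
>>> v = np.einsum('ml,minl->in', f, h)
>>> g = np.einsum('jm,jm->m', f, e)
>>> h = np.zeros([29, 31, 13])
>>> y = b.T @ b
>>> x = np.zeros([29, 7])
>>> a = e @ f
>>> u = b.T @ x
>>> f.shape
(11, 11)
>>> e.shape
(11, 11)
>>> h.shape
(29, 31, 13)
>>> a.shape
(11, 11)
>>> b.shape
(29, 7)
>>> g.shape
(11,)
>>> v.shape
(7, 7)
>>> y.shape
(7, 7)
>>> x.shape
(29, 7)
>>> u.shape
(7, 7)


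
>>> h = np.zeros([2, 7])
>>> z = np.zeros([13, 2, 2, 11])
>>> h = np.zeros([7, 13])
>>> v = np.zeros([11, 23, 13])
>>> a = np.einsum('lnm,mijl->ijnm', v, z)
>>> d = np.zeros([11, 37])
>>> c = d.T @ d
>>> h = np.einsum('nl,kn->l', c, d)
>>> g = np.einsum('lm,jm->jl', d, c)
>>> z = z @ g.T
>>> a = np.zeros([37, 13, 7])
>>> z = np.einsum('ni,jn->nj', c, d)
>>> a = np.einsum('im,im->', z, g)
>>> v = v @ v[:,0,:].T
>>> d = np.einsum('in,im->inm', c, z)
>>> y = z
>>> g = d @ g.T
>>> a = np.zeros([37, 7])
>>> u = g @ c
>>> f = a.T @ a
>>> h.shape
(37,)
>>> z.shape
(37, 11)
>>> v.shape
(11, 23, 11)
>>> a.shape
(37, 7)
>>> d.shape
(37, 37, 11)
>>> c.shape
(37, 37)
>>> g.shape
(37, 37, 37)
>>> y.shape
(37, 11)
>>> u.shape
(37, 37, 37)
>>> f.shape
(7, 7)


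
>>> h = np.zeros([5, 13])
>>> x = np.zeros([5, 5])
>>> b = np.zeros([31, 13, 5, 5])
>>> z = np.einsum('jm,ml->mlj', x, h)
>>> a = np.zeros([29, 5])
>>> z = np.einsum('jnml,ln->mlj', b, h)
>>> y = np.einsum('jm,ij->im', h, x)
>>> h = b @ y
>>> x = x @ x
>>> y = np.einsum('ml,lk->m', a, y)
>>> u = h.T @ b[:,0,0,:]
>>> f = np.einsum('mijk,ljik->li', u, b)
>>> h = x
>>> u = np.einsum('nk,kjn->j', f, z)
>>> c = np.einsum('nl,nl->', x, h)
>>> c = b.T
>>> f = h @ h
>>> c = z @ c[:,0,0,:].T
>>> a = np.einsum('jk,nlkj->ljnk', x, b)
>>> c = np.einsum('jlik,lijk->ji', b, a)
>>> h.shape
(5, 5)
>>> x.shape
(5, 5)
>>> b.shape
(31, 13, 5, 5)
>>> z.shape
(5, 5, 31)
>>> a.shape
(13, 5, 31, 5)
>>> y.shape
(29,)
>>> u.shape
(5,)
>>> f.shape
(5, 5)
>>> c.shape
(31, 5)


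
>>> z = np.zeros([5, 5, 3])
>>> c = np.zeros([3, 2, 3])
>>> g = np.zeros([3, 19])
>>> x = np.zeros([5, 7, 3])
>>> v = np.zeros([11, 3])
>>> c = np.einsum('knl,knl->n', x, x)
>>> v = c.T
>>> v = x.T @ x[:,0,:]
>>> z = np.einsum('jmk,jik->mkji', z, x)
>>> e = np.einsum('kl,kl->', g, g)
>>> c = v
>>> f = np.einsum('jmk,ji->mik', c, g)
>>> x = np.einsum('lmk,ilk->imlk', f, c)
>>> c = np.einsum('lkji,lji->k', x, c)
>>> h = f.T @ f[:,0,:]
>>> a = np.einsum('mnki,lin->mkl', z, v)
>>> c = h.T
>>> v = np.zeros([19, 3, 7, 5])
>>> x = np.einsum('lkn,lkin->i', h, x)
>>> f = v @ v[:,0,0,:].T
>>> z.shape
(5, 3, 5, 7)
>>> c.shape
(3, 19, 3)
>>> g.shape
(3, 19)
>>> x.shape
(7,)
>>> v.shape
(19, 3, 7, 5)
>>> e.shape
()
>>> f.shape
(19, 3, 7, 19)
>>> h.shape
(3, 19, 3)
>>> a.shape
(5, 5, 3)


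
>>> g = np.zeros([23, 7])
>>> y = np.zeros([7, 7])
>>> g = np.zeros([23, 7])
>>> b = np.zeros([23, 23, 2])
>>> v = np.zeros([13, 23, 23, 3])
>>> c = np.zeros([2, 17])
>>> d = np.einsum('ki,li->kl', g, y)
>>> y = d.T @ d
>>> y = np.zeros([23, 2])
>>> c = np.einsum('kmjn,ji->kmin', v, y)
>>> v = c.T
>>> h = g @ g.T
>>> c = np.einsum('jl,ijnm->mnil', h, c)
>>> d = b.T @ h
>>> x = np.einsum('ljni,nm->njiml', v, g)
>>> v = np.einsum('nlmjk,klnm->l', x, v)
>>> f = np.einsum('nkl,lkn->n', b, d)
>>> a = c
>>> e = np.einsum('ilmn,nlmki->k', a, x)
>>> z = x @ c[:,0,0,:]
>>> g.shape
(23, 7)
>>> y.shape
(23, 2)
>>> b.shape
(23, 23, 2)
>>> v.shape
(2,)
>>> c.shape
(3, 2, 13, 23)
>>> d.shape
(2, 23, 23)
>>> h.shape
(23, 23)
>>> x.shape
(23, 2, 13, 7, 3)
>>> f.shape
(23,)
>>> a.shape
(3, 2, 13, 23)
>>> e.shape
(7,)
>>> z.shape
(23, 2, 13, 7, 23)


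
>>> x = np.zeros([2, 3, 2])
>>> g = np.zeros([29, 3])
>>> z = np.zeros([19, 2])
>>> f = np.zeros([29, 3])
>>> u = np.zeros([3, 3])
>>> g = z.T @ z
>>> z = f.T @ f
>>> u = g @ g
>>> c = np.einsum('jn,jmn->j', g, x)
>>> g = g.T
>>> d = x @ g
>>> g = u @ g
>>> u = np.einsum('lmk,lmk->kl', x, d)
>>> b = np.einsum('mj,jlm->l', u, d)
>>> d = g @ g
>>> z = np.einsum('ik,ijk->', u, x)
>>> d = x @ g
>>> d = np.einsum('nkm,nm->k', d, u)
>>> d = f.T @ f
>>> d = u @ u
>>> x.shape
(2, 3, 2)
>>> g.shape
(2, 2)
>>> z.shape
()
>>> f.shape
(29, 3)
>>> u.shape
(2, 2)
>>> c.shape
(2,)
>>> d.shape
(2, 2)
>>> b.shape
(3,)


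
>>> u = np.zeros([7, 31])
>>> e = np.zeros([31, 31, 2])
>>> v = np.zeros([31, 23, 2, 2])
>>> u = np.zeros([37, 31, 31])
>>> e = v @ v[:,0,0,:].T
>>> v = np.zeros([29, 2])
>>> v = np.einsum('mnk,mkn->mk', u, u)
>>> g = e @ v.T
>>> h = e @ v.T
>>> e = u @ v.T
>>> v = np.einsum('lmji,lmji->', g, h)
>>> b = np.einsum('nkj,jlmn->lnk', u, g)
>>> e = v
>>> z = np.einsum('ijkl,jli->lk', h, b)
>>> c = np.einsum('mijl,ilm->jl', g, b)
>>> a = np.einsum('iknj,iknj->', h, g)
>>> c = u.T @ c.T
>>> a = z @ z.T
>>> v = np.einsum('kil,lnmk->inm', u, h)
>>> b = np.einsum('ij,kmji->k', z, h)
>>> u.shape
(37, 31, 31)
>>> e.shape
()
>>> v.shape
(31, 23, 2)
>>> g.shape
(31, 23, 2, 37)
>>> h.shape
(31, 23, 2, 37)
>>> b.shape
(31,)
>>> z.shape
(37, 2)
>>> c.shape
(31, 31, 2)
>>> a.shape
(37, 37)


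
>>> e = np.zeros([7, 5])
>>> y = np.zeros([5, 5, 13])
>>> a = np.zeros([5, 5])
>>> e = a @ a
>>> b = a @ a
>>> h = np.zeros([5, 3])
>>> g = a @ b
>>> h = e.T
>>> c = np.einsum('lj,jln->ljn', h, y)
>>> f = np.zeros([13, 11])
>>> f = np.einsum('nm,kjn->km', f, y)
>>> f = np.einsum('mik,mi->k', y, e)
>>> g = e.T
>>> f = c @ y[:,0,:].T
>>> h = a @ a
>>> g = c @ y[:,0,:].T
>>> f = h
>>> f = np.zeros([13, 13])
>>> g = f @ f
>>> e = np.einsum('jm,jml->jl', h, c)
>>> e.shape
(5, 13)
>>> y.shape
(5, 5, 13)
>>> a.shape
(5, 5)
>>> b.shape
(5, 5)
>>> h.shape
(5, 5)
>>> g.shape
(13, 13)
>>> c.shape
(5, 5, 13)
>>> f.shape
(13, 13)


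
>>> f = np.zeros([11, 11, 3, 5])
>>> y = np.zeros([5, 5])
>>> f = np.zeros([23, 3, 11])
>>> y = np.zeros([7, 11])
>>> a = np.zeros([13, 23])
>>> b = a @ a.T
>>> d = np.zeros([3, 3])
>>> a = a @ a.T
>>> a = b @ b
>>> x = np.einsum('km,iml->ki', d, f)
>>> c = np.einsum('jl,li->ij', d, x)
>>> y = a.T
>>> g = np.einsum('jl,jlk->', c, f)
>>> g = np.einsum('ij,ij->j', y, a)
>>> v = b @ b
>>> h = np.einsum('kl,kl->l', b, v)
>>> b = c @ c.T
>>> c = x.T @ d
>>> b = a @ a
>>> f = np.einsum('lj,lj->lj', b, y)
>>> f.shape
(13, 13)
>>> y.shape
(13, 13)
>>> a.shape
(13, 13)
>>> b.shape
(13, 13)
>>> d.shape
(3, 3)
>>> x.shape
(3, 23)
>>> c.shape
(23, 3)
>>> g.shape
(13,)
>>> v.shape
(13, 13)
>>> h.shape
(13,)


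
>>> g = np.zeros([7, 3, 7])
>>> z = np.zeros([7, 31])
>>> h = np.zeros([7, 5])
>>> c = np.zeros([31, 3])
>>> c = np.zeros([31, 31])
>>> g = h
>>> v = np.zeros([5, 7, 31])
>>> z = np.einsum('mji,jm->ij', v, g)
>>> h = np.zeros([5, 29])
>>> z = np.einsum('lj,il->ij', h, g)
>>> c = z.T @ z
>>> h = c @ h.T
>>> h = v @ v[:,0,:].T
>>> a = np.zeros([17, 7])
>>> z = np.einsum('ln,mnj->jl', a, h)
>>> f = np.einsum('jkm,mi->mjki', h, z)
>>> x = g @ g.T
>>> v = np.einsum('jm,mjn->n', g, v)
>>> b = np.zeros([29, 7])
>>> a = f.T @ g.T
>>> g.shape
(7, 5)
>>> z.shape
(5, 17)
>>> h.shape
(5, 7, 5)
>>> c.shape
(29, 29)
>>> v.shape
(31,)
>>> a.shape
(17, 7, 5, 7)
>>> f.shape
(5, 5, 7, 17)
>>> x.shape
(7, 7)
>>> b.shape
(29, 7)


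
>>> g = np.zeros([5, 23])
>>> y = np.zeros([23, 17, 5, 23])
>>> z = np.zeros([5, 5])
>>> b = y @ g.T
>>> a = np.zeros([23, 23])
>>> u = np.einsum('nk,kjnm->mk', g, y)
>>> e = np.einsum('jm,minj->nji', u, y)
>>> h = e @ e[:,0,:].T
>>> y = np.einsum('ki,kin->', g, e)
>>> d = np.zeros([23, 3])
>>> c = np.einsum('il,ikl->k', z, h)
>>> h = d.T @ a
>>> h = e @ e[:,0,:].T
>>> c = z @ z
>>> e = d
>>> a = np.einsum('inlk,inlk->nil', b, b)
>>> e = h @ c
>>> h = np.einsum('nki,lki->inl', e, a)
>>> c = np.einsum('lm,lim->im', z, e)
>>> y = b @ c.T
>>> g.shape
(5, 23)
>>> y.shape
(23, 17, 5, 23)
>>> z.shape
(5, 5)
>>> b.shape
(23, 17, 5, 5)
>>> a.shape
(17, 23, 5)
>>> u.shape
(23, 23)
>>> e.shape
(5, 23, 5)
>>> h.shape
(5, 5, 17)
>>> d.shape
(23, 3)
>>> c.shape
(23, 5)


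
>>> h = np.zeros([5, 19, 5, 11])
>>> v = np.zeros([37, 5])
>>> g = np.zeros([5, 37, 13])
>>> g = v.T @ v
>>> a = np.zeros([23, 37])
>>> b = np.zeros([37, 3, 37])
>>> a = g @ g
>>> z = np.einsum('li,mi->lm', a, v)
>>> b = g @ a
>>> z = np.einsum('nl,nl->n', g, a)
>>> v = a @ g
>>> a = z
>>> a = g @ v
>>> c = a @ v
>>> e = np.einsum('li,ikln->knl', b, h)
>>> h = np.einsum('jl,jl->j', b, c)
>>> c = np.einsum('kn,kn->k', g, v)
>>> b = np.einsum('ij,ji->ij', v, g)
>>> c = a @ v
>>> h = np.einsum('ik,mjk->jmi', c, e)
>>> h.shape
(11, 19, 5)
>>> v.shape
(5, 5)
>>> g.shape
(5, 5)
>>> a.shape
(5, 5)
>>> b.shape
(5, 5)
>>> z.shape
(5,)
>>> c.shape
(5, 5)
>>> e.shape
(19, 11, 5)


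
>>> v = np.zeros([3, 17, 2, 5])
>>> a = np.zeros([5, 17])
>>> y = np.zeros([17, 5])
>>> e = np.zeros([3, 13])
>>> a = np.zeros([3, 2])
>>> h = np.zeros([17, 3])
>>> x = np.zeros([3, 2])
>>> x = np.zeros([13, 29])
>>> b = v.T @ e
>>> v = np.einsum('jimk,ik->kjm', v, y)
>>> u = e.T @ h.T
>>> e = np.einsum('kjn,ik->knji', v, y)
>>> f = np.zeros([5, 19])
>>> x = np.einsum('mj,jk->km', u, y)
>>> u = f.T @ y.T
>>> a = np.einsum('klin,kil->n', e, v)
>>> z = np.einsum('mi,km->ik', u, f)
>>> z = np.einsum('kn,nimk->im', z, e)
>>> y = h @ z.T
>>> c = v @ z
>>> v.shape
(5, 3, 2)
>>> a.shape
(17,)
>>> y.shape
(17, 2)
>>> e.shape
(5, 2, 3, 17)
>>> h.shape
(17, 3)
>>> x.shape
(5, 13)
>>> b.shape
(5, 2, 17, 13)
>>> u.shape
(19, 17)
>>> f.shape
(5, 19)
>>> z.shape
(2, 3)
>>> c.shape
(5, 3, 3)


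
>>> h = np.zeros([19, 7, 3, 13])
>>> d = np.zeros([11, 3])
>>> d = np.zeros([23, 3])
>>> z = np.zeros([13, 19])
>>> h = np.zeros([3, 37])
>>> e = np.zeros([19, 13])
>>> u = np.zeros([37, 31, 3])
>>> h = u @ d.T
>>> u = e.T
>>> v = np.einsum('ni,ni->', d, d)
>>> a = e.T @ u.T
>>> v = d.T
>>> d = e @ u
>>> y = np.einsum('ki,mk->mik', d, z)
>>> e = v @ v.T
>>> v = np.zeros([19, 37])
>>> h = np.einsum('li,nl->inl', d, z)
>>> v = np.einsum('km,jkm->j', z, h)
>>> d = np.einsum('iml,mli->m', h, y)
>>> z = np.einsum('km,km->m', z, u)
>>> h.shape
(19, 13, 19)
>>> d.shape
(13,)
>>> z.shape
(19,)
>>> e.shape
(3, 3)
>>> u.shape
(13, 19)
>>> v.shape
(19,)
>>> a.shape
(13, 13)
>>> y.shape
(13, 19, 19)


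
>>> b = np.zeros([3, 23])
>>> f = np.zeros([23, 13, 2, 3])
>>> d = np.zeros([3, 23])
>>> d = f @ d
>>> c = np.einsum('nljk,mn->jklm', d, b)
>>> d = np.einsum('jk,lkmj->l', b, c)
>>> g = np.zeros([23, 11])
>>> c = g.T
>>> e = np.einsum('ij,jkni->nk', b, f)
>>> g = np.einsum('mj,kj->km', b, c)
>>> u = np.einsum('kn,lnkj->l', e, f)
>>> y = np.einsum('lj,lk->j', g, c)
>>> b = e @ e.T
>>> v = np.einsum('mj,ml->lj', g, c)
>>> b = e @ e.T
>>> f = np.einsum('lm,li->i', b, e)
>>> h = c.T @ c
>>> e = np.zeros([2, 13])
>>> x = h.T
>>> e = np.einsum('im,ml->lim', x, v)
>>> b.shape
(2, 2)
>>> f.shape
(13,)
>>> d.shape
(2,)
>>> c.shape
(11, 23)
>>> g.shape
(11, 3)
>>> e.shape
(3, 23, 23)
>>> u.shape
(23,)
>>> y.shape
(3,)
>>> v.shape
(23, 3)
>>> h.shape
(23, 23)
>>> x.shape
(23, 23)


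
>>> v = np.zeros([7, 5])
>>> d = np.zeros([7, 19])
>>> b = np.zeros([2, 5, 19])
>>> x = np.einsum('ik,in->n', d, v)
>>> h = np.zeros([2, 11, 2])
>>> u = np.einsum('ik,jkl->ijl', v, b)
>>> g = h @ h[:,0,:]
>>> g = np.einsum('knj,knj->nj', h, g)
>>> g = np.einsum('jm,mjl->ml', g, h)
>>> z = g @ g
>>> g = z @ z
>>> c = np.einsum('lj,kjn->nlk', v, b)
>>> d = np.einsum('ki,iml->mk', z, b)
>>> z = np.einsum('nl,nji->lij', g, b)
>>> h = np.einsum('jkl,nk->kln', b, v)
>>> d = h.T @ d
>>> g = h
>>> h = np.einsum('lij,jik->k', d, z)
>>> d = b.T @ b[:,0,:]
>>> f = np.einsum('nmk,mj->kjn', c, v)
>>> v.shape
(7, 5)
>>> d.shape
(19, 5, 19)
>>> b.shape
(2, 5, 19)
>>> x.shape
(5,)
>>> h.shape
(5,)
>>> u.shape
(7, 2, 19)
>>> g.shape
(5, 19, 7)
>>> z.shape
(2, 19, 5)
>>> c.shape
(19, 7, 2)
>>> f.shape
(2, 5, 19)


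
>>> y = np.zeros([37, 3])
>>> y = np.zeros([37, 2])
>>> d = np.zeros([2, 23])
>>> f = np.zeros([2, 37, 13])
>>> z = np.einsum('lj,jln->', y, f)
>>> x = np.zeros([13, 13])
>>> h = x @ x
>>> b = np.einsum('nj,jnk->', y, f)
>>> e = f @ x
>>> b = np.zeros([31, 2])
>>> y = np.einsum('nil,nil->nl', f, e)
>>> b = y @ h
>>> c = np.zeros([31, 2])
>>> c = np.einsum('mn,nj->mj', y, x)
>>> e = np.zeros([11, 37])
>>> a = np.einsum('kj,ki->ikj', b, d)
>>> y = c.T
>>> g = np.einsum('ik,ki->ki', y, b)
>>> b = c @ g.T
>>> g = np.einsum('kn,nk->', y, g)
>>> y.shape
(13, 2)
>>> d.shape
(2, 23)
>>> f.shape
(2, 37, 13)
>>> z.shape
()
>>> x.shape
(13, 13)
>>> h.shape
(13, 13)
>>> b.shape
(2, 2)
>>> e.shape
(11, 37)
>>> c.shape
(2, 13)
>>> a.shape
(23, 2, 13)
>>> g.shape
()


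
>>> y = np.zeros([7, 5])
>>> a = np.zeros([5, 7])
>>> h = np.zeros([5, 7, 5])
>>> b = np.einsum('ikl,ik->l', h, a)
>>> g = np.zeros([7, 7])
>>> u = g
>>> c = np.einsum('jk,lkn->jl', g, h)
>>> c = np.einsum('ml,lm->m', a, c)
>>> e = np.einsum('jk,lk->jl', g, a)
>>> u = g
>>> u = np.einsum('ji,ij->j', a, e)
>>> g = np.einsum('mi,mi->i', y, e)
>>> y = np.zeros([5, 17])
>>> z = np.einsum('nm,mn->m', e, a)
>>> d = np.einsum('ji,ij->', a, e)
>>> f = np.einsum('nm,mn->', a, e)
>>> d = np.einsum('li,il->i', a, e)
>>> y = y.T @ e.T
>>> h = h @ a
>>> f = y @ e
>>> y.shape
(17, 7)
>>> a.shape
(5, 7)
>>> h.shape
(5, 7, 7)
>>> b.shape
(5,)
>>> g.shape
(5,)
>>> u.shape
(5,)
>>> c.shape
(5,)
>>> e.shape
(7, 5)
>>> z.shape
(5,)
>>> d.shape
(7,)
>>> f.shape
(17, 5)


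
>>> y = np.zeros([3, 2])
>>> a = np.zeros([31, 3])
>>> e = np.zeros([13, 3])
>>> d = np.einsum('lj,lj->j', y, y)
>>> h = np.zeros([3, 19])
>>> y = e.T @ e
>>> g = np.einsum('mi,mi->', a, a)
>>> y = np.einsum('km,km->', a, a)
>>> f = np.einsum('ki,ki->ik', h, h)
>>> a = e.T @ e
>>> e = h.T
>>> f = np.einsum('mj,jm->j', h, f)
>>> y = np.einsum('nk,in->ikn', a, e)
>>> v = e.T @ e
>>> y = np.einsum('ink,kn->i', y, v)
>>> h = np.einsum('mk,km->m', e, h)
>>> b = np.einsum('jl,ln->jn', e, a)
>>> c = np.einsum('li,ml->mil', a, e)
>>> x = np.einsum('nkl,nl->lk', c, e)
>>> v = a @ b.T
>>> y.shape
(19,)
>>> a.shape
(3, 3)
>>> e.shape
(19, 3)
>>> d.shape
(2,)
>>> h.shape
(19,)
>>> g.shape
()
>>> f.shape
(19,)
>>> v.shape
(3, 19)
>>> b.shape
(19, 3)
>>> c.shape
(19, 3, 3)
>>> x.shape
(3, 3)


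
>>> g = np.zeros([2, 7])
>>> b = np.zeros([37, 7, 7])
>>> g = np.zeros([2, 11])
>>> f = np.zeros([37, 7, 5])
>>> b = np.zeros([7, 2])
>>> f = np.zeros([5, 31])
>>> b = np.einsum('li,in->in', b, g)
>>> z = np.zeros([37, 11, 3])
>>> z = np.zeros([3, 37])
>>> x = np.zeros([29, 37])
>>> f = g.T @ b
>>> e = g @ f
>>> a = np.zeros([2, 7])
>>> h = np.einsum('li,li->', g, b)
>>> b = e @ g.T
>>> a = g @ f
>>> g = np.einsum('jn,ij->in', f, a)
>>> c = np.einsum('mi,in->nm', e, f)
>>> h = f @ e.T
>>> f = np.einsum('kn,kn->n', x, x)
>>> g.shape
(2, 11)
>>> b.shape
(2, 2)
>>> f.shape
(37,)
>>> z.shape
(3, 37)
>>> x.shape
(29, 37)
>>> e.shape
(2, 11)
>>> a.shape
(2, 11)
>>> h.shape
(11, 2)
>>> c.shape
(11, 2)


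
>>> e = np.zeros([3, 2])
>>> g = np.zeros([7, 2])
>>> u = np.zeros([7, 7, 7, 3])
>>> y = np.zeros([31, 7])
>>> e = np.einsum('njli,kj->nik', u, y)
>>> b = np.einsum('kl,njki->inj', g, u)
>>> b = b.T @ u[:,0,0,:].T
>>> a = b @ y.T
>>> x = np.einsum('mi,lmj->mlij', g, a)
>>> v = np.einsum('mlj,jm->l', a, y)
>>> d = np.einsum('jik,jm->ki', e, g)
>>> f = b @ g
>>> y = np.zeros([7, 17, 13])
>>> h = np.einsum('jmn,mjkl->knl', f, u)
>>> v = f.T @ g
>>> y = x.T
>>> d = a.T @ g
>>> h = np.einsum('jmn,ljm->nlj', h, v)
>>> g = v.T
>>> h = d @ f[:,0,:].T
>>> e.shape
(7, 3, 31)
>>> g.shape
(2, 7, 2)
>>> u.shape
(7, 7, 7, 3)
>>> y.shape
(31, 2, 7, 7)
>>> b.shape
(7, 7, 7)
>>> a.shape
(7, 7, 31)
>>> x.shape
(7, 7, 2, 31)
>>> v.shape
(2, 7, 2)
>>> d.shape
(31, 7, 2)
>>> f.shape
(7, 7, 2)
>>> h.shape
(31, 7, 7)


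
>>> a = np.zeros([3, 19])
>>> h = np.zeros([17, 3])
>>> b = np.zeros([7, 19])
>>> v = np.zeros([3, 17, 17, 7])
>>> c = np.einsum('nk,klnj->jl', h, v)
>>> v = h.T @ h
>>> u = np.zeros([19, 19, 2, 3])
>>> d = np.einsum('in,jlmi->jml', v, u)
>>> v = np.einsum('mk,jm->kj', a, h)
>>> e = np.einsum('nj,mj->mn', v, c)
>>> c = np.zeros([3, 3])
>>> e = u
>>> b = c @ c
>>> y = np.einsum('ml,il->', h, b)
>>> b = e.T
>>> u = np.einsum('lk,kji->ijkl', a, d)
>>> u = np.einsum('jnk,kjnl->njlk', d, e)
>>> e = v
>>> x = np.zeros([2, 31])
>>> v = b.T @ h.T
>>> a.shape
(3, 19)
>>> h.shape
(17, 3)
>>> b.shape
(3, 2, 19, 19)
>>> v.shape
(19, 19, 2, 17)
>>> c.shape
(3, 3)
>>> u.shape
(2, 19, 3, 19)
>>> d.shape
(19, 2, 19)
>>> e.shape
(19, 17)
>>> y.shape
()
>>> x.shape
(2, 31)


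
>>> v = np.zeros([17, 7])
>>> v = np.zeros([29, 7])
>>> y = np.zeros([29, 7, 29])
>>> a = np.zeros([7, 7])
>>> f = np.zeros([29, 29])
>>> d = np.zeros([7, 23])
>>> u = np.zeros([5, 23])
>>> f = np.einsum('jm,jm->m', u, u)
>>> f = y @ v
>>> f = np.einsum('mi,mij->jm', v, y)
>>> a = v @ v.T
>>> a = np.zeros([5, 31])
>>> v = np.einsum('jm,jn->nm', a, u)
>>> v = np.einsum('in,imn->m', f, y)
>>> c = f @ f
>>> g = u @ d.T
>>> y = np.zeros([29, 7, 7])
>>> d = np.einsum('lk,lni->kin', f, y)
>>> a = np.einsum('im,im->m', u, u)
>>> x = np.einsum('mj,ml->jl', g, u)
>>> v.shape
(7,)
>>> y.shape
(29, 7, 7)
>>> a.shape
(23,)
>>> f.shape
(29, 29)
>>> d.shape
(29, 7, 7)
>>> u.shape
(5, 23)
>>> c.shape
(29, 29)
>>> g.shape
(5, 7)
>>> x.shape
(7, 23)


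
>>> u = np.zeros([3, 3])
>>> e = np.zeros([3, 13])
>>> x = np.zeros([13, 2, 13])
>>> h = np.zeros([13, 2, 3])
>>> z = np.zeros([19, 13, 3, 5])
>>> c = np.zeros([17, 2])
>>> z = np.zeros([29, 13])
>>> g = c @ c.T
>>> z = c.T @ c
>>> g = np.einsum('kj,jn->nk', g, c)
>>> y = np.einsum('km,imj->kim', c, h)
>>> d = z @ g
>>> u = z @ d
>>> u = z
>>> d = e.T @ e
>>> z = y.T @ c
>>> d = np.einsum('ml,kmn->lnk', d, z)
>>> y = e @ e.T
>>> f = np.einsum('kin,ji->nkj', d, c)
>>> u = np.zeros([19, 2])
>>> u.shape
(19, 2)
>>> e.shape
(3, 13)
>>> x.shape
(13, 2, 13)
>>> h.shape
(13, 2, 3)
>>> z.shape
(2, 13, 2)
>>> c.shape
(17, 2)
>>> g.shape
(2, 17)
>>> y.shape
(3, 3)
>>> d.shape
(13, 2, 2)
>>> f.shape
(2, 13, 17)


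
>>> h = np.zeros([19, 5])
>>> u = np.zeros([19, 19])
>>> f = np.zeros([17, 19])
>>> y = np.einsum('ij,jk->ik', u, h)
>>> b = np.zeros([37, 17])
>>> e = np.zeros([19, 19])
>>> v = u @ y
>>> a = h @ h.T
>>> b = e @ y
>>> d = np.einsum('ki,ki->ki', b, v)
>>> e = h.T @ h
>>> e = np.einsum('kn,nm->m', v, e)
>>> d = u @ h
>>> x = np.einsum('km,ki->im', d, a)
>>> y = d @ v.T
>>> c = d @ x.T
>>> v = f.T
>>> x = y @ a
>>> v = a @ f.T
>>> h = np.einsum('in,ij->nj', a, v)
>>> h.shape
(19, 17)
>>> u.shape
(19, 19)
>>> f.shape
(17, 19)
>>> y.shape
(19, 19)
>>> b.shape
(19, 5)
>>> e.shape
(5,)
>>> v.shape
(19, 17)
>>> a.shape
(19, 19)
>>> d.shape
(19, 5)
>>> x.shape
(19, 19)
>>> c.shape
(19, 19)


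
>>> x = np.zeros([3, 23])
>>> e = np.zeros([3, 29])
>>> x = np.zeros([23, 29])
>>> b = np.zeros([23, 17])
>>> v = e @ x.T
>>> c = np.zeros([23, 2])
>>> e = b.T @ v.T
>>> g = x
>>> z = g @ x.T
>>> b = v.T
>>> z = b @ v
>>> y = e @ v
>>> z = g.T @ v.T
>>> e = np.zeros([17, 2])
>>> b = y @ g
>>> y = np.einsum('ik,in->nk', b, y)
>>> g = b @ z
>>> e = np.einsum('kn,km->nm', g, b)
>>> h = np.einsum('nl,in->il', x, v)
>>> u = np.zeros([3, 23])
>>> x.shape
(23, 29)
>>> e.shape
(3, 29)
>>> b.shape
(17, 29)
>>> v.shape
(3, 23)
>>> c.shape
(23, 2)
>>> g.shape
(17, 3)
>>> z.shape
(29, 3)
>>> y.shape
(23, 29)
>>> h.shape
(3, 29)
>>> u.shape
(3, 23)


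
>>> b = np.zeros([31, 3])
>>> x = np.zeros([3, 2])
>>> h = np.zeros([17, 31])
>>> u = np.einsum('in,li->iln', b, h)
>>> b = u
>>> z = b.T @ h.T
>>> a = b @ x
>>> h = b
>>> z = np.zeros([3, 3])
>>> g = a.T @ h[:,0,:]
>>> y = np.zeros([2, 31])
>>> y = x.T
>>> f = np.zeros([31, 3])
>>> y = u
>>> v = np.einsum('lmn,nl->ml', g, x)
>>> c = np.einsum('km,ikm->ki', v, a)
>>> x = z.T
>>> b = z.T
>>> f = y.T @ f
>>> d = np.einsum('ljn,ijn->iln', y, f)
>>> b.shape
(3, 3)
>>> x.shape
(3, 3)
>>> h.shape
(31, 17, 3)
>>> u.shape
(31, 17, 3)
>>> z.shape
(3, 3)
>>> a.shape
(31, 17, 2)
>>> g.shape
(2, 17, 3)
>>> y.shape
(31, 17, 3)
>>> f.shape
(3, 17, 3)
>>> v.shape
(17, 2)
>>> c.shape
(17, 31)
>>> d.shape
(3, 31, 3)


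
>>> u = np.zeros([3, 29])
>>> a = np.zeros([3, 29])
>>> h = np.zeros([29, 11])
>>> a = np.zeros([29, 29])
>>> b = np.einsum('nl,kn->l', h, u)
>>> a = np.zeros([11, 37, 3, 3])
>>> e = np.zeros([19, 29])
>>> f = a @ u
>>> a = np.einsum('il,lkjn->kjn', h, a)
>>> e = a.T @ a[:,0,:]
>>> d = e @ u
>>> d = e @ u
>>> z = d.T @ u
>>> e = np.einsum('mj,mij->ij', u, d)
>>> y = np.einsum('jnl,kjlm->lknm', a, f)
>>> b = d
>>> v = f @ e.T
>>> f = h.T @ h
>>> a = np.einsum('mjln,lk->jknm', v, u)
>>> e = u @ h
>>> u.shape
(3, 29)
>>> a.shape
(37, 29, 3, 11)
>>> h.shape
(29, 11)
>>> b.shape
(3, 3, 29)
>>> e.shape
(3, 11)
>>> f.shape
(11, 11)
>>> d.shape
(3, 3, 29)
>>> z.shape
(29, 3, 29)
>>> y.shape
(3, 11, 3, 29)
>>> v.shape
(11, 37, 3, 3)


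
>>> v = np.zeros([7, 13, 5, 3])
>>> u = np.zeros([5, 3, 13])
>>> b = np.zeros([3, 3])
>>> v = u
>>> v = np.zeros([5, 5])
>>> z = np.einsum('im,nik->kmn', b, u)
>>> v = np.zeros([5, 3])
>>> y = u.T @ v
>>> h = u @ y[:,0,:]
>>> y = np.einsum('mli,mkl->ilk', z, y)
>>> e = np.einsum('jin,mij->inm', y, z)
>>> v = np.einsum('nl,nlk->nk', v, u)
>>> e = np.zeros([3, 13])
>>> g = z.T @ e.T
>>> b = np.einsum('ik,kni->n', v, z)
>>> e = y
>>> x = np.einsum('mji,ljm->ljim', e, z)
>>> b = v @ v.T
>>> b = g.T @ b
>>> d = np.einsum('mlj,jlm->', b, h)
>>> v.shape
(5, 13)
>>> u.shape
(5, 3, 13)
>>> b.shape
(3, 3, 5)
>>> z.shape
(13, 3, 5)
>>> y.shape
(5, 3, 3)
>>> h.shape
(5, 3, 3)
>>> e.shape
(5, 3, 3)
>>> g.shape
(5, 3, 3)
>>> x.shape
(13, 3, 3, 5)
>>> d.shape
()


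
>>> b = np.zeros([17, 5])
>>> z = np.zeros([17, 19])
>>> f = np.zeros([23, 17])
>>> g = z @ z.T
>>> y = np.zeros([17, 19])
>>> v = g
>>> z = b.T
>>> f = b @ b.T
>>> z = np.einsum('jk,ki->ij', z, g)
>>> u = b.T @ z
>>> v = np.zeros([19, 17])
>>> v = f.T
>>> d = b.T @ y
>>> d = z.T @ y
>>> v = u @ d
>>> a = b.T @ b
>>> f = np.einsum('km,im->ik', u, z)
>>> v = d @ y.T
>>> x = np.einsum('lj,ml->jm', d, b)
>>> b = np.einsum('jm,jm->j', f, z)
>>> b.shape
(17,)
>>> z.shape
(17, 5)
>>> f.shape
(17, 5)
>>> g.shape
(17, 17)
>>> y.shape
(17, 19)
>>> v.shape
(5, 17)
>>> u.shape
(5, 5)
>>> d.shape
(5, 19)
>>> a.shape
(5, 5)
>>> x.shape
(19, 17)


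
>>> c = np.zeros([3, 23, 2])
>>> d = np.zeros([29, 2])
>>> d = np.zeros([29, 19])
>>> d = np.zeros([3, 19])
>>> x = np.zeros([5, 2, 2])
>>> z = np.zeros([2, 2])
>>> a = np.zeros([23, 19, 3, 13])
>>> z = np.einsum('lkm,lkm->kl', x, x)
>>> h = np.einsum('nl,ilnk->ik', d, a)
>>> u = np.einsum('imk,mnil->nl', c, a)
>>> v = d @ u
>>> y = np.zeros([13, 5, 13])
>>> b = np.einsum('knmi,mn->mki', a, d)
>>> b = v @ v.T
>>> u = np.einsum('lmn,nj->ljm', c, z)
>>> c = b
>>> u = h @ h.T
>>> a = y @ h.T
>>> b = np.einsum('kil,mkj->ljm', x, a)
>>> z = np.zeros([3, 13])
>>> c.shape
(3, 3)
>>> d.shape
(3, 19)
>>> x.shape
(5, 2, 2)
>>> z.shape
(3, 13)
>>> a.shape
(13, 5, 23)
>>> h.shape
(23, 13)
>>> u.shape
(23, 23)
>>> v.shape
(3, 13)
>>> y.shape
(13, 5, 13)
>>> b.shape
(2, 23, 13)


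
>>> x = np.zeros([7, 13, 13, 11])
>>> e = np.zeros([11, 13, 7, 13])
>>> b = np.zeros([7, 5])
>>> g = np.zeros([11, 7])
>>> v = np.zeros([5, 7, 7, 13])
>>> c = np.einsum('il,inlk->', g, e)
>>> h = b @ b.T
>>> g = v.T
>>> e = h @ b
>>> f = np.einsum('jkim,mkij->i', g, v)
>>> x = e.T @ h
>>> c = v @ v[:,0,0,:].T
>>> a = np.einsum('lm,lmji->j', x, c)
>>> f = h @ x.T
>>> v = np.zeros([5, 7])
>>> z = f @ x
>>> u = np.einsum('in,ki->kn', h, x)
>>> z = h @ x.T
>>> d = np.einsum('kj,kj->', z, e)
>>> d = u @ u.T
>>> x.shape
(5, 7)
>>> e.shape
(7, 5)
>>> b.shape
(7, 5)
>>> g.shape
(13, 7, 7, 5)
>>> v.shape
(5, 7)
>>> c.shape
(5, 7, 7, 5)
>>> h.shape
(7, 7)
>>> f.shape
(7, 5)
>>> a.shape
(7,)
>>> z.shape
(7, 5)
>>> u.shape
(5, 7)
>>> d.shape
(5, 5)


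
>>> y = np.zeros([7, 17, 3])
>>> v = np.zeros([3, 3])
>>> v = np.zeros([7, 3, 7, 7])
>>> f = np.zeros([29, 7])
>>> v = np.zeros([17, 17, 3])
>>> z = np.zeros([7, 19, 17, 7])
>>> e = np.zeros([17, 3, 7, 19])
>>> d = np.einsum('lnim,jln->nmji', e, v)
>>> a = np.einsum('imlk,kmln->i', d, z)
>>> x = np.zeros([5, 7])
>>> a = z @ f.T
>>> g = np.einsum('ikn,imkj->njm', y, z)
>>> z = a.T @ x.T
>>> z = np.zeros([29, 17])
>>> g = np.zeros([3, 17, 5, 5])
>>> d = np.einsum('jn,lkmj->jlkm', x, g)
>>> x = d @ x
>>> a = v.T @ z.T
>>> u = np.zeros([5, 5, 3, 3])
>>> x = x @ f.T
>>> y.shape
(7, 17, 3)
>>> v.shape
(17, 17, 3)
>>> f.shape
(29, 7)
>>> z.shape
(29, 17)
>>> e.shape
(17, 3, 7, 19)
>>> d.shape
(5, 3, 17, 5)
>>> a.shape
(3, 17, 29)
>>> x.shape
(5, 3, 17, 29)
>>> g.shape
(3, 17, 5, 5)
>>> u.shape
(5, 5, 3, 3)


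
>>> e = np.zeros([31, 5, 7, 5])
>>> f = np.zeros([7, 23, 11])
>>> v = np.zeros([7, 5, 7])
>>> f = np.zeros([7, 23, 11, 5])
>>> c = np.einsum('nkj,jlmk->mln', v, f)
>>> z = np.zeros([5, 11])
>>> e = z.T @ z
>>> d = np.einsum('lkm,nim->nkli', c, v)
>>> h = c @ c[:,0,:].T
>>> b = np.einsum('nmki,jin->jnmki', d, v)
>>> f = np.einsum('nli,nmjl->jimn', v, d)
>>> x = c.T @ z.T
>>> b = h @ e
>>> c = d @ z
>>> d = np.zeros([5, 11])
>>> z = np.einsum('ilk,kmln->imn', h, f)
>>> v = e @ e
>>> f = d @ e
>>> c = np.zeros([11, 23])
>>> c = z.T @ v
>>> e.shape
(11, 11)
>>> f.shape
(5, 11)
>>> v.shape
(11, 11)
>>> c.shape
(7, 7, 11)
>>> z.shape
(11, 7, 7)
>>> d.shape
(5, 11)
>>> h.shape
(11, 23, 11)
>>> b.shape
(11, 23, 11)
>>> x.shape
(7, 23, 5)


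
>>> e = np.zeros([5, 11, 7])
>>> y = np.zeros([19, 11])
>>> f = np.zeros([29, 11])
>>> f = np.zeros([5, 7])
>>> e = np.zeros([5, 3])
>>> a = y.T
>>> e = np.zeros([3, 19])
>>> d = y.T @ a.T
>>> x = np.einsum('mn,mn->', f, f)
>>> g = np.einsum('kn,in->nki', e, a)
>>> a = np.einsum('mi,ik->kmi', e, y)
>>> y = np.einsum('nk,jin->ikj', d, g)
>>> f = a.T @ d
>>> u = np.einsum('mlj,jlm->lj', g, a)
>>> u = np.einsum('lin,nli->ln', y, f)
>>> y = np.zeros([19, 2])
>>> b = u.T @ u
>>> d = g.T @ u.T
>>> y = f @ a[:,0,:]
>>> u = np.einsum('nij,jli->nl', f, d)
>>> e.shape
(3, 19)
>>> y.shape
(19, 3, 19)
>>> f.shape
(19, 3, 11)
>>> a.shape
(11, 3, 19)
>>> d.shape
(11, 3, 3)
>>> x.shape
()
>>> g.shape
(19, 3, 11)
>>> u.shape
(19, 3)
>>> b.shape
(19, 19)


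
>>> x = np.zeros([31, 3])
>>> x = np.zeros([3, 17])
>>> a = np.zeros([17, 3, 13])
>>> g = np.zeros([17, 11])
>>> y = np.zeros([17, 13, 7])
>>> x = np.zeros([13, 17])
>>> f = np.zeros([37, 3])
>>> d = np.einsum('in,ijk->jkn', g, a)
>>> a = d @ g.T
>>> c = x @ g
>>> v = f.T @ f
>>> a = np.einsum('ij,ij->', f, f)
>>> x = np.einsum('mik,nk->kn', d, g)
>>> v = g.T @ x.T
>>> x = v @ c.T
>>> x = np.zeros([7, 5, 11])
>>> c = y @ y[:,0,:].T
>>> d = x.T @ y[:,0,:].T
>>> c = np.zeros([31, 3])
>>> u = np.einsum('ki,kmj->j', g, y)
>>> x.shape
(7, 5, 11)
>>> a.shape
()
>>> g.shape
(17, 11)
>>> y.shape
(17, 13, 7)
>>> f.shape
(37, 3)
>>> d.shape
(11, 5, 17)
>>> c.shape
(31, 3)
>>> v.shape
(11, 11)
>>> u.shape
(7,)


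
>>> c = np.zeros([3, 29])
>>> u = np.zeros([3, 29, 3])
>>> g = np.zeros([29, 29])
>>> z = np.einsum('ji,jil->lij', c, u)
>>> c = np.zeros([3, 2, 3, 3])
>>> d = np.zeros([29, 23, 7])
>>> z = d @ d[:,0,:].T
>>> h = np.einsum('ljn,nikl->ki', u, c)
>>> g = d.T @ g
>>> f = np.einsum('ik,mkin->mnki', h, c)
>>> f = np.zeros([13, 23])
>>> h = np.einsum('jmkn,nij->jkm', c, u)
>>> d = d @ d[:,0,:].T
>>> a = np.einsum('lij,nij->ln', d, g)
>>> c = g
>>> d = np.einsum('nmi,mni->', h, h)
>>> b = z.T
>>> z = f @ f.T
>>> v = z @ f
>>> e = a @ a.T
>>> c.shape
(7, 23, 29)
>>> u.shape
(3, 29, 3)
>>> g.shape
(7, 23, 29)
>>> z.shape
(13, 13)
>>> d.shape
()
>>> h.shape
(3, 3, 2)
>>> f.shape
(13, 23)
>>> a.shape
(29, 7)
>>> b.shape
(29, 23, 29)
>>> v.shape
(13, 23)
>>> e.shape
(29, 29)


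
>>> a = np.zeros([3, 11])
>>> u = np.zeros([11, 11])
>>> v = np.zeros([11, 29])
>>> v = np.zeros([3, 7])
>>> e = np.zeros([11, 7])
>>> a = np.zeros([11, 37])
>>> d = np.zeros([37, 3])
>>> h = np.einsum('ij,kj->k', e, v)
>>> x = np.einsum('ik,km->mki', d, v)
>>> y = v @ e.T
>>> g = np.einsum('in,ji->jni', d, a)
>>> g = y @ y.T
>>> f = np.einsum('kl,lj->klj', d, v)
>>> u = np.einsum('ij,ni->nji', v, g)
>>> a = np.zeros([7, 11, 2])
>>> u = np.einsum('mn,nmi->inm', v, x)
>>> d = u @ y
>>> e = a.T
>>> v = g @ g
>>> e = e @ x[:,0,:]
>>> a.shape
(7, 11, 2)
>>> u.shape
(37, 7, 3)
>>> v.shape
(3, 3)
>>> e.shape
(2, 11, 37)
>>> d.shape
(37, 7, 11)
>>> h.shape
(3,)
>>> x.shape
(7, 3, 37)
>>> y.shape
(3, 11)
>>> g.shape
(3, 3)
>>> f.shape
(37, 3, 7)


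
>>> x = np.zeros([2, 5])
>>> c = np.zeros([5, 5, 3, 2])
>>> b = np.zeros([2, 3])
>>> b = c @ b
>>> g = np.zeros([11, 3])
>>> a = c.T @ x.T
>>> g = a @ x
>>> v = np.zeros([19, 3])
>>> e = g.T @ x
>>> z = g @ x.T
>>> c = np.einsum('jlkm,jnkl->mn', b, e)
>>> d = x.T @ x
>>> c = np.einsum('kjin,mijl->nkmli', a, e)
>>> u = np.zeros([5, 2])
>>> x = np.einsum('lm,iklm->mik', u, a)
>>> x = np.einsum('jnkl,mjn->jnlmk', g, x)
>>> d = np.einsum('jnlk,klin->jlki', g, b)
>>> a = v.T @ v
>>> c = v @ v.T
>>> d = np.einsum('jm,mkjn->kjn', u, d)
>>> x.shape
(2, 3, 5, 2, 5)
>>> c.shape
(19, 19)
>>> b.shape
(5, 5, 3, 3)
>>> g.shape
(2, 3, 5, 5)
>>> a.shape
(3, 3)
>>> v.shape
(19, 3)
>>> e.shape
(5, 5, 3, 5)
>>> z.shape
(2, 3, 5, 2)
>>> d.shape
(5, 5, 3)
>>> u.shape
(5, 2)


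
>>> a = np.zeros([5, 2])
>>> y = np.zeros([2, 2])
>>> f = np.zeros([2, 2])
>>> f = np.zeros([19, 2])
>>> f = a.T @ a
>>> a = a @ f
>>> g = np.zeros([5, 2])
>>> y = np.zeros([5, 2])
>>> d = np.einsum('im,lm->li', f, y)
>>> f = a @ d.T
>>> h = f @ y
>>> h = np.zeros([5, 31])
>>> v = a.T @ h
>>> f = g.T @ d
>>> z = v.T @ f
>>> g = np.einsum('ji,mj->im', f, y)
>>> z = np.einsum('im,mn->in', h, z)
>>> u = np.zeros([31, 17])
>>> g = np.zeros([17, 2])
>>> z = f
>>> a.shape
(5, 2)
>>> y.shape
(5, 2)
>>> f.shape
(2, 2)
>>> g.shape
(17, 2)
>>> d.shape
(5, 2)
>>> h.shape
(5, 31)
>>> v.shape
(2, 31)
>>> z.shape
(2, 2)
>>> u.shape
(31, 17)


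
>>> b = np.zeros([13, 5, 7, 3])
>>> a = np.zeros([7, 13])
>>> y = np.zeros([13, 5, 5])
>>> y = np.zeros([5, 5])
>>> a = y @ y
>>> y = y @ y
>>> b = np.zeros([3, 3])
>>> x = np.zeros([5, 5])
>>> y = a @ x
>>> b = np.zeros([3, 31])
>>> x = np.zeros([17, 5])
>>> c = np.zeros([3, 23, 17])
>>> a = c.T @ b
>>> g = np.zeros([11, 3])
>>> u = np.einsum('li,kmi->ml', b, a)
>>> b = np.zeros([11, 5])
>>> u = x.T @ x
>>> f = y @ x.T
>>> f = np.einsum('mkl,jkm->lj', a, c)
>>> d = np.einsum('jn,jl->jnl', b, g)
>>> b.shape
(11, 5)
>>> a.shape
(17, 23, 31)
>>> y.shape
(5, 5)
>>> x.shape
(17, 5)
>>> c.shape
(3, 23, 17)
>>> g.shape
(11, 3)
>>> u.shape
(5, 5)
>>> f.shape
(31, 3)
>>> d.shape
(11, 5, 3)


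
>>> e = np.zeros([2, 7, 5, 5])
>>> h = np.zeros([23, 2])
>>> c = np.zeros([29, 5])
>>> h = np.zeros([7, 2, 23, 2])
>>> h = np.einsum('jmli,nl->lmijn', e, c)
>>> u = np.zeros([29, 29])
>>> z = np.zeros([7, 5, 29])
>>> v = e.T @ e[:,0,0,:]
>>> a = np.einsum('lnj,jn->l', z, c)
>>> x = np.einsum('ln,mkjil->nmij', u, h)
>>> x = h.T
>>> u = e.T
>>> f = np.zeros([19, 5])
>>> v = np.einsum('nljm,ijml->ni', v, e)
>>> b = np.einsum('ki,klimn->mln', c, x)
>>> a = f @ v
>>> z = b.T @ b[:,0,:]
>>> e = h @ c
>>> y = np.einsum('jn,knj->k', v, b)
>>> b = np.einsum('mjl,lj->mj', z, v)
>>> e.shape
(5, 7, 5, 2, 5)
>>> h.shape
(5, 7, 5, 2, 29)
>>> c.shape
(29, 5)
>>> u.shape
(5, 5, 7, 2)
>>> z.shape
(5, 2, 5)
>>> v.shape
(5, 2)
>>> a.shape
(19, 2)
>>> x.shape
(29, 2, 5, 7, 5)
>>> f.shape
(19, 5)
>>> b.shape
(5, 2)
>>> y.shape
(7,)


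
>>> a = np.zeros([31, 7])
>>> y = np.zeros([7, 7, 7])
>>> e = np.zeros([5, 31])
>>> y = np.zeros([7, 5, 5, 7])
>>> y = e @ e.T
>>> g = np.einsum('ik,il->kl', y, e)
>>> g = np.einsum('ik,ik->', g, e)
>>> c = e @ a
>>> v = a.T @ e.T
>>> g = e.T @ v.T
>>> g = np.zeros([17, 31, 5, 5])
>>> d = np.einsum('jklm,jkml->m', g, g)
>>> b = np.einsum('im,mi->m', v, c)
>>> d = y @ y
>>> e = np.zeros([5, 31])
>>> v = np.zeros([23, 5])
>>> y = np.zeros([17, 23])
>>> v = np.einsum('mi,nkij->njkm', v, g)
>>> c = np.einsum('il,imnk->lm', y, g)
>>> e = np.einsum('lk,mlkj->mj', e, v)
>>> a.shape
(31, 7)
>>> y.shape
(17, 23)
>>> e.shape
(17, 23)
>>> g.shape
(17, 31, 5, 5)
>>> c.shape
(23, 31)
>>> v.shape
(17, 5, 31, 23)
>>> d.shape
(5, 5)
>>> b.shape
(5,)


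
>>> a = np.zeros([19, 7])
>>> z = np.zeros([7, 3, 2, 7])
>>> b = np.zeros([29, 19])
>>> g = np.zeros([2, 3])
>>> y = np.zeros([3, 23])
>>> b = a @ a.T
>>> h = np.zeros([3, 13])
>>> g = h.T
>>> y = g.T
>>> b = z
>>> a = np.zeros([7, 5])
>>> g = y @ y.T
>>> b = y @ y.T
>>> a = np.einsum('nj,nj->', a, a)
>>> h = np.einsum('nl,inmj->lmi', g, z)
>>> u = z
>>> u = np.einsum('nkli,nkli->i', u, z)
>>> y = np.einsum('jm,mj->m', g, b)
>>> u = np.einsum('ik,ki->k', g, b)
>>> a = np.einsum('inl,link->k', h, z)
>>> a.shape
(7,)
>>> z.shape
(7, 3, 2, 7)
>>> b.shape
(3, 3)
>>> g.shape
(3, 3)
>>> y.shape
(3,)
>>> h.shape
(3, 2, 7)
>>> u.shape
(3,)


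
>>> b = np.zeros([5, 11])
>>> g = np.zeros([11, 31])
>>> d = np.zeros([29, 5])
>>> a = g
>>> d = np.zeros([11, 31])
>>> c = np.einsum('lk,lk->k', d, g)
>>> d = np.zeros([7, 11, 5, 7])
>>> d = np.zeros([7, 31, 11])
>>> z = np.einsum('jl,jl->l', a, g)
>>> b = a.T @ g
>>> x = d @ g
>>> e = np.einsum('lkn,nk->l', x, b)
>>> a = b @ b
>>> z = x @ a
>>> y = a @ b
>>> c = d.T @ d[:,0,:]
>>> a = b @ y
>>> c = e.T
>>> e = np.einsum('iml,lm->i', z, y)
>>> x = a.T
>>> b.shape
(31, 31)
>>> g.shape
(11, 31)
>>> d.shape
(7, 31, 11)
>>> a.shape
(31, 31)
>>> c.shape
(7,)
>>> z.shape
(7, 31, 31)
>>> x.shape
(31, 31)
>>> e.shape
(7,)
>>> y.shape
(31, 31)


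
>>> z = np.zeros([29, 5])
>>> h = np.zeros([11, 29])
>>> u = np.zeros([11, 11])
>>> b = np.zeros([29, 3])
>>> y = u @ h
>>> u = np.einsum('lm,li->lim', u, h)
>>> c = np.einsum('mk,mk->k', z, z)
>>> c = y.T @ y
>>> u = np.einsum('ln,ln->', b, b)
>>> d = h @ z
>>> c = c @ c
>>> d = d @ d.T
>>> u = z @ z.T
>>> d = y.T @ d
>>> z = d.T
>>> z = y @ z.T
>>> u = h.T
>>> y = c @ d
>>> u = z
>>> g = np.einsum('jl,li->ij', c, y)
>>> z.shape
(11, 11)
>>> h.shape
(11, 29)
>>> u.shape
(11, 11)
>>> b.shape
(29, 3)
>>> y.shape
(29, 11)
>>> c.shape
(29, 29)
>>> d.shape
(29, 11)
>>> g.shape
(11, 29)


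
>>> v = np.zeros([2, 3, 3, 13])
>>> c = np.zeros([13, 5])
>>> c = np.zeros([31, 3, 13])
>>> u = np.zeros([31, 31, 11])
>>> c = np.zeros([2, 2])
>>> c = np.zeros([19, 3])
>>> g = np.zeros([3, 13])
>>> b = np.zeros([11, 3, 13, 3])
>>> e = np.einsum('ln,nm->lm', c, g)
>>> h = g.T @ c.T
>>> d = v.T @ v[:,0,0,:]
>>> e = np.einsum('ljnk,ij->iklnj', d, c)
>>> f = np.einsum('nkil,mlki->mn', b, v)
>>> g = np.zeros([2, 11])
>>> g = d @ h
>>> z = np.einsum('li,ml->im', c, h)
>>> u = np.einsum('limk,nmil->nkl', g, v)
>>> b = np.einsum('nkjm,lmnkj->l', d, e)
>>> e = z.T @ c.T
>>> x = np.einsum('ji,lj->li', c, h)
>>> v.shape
(2, 3, 3, 13)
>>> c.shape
(19, 3)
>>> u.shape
(2, 19, 13)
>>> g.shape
(13, 3, 3, 19)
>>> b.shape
(19,)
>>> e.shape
(13, 19)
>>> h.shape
(13, 19)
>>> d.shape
(13, 3, 3, 13)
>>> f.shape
(2, 11)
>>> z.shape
(3, 13)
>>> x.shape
(13, 3)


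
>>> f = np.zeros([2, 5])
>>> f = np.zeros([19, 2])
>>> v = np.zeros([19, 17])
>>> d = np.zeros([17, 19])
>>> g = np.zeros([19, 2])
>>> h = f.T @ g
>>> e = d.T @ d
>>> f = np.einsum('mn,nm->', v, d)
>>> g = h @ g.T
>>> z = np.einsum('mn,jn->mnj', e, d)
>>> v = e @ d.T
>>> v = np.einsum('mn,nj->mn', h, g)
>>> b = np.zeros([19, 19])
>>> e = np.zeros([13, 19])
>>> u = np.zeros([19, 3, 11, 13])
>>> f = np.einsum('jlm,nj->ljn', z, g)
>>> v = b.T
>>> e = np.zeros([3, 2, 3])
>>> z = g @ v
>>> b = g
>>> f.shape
(19, 19, 2)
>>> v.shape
(19, 19)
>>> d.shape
(17, 19)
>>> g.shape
(2, 19)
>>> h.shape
(2, 2)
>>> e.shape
(3, 2, 3)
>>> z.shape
(2, 19)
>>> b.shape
(2, 19)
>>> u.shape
(19, 3, 11, 13)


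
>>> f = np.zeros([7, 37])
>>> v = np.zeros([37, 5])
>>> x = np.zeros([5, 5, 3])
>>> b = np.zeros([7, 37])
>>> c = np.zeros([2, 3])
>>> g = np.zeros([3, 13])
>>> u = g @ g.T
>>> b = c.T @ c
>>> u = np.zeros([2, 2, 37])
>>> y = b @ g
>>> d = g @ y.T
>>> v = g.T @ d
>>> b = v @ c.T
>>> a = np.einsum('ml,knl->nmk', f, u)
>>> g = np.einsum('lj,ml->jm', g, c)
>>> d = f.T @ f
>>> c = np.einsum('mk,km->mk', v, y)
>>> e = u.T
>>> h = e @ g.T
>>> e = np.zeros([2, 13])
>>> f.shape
(7, 37)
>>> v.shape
(13, 3)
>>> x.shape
(5, 5, 3)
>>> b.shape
(13, 2)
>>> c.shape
(13, 3)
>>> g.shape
(13, 2)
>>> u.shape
(2, 2, 37)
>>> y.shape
(3, 13)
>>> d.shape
(37, 37)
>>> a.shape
(2, 7, 2)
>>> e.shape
(2, 13)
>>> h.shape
(37, 2, 13)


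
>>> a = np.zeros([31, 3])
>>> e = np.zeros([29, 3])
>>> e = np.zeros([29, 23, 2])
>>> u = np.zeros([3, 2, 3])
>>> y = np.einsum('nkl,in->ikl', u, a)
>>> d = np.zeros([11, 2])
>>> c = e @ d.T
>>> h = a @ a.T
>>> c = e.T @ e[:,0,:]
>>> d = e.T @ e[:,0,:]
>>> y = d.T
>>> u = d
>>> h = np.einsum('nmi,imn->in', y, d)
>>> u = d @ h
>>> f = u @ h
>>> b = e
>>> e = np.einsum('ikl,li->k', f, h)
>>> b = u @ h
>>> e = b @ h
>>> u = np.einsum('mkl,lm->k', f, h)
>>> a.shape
(31, 3)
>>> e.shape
(2, 23, 2)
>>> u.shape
(23,)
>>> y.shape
(2, 23, 2)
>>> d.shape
(2, 23, 2)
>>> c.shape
(2, 23, 2)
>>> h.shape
(2, 2)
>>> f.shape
(2, 23, 2)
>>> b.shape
(2, 23, 2)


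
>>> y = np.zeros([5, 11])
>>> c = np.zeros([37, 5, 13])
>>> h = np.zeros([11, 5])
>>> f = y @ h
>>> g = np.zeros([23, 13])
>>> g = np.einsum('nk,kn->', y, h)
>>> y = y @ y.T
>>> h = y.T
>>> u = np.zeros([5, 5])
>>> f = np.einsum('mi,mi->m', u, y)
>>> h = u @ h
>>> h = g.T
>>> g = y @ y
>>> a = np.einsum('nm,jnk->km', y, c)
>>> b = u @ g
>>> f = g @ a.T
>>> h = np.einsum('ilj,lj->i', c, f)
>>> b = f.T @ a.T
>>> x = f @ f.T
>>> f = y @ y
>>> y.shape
(5, 5)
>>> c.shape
(37, 5, 13)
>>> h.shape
(37,)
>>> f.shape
(5, 5)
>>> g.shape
(5, 5)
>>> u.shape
(5, 5)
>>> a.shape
(13, 5)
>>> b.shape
(13, 13)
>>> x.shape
(5, 5)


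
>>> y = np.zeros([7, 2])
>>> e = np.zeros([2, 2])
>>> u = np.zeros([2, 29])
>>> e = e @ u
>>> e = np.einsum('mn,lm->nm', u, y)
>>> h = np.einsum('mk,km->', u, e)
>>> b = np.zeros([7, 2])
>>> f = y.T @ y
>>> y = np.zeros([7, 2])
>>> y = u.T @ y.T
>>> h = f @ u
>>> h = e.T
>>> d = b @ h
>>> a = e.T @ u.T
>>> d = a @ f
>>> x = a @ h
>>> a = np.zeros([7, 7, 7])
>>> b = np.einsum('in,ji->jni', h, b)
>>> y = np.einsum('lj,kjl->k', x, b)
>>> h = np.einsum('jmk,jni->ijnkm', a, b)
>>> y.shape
(7,)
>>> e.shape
(29, 2)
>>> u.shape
(2, 29)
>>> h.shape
(2, 7, 29, 7, 7)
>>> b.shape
(7, 29, 2)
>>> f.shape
(2, 2)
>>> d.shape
(2, 2)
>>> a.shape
(7, 7, 7)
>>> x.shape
(2, 29)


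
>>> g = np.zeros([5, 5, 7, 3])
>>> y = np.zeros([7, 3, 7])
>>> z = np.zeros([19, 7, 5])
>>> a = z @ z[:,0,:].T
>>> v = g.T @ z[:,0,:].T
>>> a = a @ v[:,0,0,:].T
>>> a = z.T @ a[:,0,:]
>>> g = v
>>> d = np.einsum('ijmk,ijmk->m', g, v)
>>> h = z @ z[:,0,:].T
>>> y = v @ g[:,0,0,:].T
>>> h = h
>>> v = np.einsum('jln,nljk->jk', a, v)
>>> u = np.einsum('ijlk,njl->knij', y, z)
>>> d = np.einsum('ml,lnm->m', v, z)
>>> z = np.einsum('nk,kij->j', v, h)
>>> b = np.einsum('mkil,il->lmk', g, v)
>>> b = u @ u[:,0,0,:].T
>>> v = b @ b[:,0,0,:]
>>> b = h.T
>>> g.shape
(3, 7, 5, 19)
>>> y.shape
(3, 7, 5, 3)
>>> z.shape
(19,)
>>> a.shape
(5, 7, 3)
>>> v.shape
(3, 19, 3, 3)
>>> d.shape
(5,)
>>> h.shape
(19, 7, 19)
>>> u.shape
(3, 19, 3, 7)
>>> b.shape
(19, 7, 19)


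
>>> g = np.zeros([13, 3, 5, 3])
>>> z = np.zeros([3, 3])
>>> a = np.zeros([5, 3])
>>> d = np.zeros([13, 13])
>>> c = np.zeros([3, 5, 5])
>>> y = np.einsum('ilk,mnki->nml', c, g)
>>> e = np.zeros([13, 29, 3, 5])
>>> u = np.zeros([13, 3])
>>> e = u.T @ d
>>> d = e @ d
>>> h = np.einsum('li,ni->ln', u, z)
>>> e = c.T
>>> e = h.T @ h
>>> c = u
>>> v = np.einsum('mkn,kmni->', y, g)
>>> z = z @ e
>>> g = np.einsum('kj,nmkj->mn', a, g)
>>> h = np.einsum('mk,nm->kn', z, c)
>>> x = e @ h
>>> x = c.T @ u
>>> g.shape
(3, 13)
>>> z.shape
(3, 3)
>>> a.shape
(5, 3)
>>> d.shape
(3, 13)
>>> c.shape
(13, 3)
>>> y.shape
(3, 13, 5)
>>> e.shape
(3, 3)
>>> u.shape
(13, 3)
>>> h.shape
(3, 13)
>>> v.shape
()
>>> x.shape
(3, 3)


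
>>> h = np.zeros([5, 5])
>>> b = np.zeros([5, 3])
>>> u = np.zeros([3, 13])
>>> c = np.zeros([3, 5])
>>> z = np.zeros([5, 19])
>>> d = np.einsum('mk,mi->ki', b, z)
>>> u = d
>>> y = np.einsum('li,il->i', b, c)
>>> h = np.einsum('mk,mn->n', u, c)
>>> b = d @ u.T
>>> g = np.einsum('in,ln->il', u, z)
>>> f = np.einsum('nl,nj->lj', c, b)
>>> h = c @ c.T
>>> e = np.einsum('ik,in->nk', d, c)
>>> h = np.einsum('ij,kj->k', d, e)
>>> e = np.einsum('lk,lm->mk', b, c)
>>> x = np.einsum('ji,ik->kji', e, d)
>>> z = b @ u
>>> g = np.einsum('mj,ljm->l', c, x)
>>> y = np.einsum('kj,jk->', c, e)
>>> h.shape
(5,)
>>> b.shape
(3, 3)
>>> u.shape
(3, 19)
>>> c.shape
(3, 5)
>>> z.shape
(3, 19)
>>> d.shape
(3, 19)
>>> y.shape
()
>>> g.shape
(19,)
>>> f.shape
(5, 3)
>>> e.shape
(5, 3)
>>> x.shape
(19, 5, 3)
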